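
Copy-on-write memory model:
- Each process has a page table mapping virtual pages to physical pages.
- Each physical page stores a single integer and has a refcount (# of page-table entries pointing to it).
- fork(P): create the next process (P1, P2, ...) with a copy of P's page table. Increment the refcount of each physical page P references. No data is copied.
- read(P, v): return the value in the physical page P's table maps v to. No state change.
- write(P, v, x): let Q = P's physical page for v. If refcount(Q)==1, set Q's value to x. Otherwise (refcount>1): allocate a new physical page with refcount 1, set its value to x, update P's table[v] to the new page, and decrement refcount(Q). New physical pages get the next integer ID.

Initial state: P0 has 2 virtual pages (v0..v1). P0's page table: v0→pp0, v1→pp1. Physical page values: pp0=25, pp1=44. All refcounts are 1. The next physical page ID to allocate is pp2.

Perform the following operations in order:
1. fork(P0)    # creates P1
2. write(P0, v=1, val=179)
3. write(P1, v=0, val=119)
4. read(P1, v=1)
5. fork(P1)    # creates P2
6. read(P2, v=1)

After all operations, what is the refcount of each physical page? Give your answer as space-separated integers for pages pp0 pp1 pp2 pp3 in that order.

Answer: 1 2 1 2

Derivation:
Op 1: fork(P0) -> P1. 2 ppages; refcounts: pp0:2 pp1:2
Op 2: write(P0, v1, 179). refcount(pp1)=2>1 -> COPY to pp2. 3 ppages; refcounts: pp0:2 pp1:1 pp2:1
Op 3: write(P1, v0, 119). refcount(pp0)=2>1 -> COPY to pp3. 4 ppages; refcounts: pp0:1 pp1:1 pp2:1 pp3:1
Op 4: read(P1, v1) -> 44. No state change.
Op 5: fork(P1) -> P2. 4 ppages; refcounts: pp0:1 pp1:2 pp2:1 pp3:2
Op 6: read(P2, v1) -> 44. No state change.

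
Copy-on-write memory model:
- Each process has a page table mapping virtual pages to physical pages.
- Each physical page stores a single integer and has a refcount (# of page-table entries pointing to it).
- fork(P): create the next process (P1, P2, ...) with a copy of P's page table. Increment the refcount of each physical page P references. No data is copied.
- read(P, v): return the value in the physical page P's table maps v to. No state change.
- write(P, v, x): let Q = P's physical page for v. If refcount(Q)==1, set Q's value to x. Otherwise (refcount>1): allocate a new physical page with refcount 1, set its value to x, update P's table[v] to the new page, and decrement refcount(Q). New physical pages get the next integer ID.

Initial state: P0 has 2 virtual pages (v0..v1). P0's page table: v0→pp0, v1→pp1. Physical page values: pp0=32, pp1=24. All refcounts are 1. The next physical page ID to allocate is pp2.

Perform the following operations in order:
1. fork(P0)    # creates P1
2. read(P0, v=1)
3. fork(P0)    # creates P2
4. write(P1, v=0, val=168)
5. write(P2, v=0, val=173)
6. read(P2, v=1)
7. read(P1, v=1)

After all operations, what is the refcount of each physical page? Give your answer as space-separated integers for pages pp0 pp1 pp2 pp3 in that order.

Op 1: fork(P0) -> P1. 2 ppages; refcounts: pp0:2 pp1:2
Op 2: read(P0, v1) -> 24. No state change.
Op 3: fork(P0) -> P2. 2 ppages; refcounts: pp0:3 pp1:3
Op 4: write(P1, v0, 168). refcount(pp0)=3>1 -> COPY to pp2. 3 ppages; refcounts: pp0:2 pp1:3 pp2:1
Op 5: write(P2, v0, 173). refcount(pp0)=2>1 -> COPY to pp3. 4 ppages; refcounts: pp0:1 pp1:3 pp2:1 pp3:1
Op 6: read(P2, v1) -> 24. No state change.
Op 7: read(P1, v1) -> 24. No state change.

Answer: 1 3 1 1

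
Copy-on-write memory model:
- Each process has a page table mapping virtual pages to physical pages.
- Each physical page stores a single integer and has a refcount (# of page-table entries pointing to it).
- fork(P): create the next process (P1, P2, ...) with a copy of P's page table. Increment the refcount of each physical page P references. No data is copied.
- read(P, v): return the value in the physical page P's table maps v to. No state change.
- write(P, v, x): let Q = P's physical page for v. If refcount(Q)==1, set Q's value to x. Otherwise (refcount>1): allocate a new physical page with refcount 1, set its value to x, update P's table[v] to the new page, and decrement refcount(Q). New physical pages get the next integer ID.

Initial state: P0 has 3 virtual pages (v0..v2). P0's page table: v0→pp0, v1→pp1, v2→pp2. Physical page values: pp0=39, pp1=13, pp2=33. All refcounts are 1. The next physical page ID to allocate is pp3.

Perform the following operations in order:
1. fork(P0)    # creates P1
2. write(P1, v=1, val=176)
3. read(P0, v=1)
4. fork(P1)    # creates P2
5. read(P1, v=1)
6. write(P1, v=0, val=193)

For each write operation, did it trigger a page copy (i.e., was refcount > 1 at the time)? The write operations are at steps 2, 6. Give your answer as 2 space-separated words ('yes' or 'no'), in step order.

Op 1: fork(P0) -> P1. 3 ppages; refcounts: pp0:2 pp1:2 pp2:2
Op 2: write(P1, v1, 176). refcount(pp1)=2>1 -> COPY to pp3. 4 ppages; refcounts: pp0:2 pp1:1 pp2:2 pp3:1
Op 3: read(P0, v1) -> 13. No state change.
Op 4: fork(P1) -> P2. 4 ppages; refcounts: pp0:3 pp1:1 pp2:3 pp3:2
Op 5: read(P1, v1) -> 176. No state change.
Op 6: write(P1, v0, 193). refcount(pp0)=3>1 -> COPY to pp4. 5 ppages; refcounts: pp0:2 pp1:1 pp2:3 pp3:2 pp4:1

yes yes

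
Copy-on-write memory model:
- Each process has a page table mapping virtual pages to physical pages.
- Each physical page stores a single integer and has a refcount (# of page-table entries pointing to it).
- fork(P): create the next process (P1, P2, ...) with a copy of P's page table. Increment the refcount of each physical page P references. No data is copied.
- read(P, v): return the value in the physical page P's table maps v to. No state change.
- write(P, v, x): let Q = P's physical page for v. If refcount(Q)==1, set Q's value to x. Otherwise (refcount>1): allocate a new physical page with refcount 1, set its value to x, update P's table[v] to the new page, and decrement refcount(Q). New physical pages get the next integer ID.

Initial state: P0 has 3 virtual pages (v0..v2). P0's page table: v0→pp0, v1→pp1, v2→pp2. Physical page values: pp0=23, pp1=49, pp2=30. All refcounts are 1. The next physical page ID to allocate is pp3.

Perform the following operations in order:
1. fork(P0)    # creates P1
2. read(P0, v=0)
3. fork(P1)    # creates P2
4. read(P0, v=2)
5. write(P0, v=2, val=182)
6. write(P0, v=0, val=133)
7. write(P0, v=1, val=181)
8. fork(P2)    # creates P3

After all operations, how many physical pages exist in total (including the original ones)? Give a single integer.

Op 1: fork(P0) -> P1. 3 ppages; refcounts: pp0:2 pp1:2 pp2:2
Op 2: read(P0, v0) -> 23. No state change.
Op 3: fork(P1) -> P2. 3 ppages; refcounts: pp0:3 pp1:3 pp2:3
Op 4: read(P0, v2) -> 30. No state change.
Op 5: write(P0, v2, 182). refcount(pp2)=3>1 -> COPY to pp3. 4 ppages; refcounts: pp0:3 pp1:3 pp2:2 pp3:1
Op 6: write(P0, v0, 133). refcount(pp0)=3>1 -> COPY to pp4. 5 ppages; refcounts: pp0:2 pp1:3 pp2:2 pp3:1 pp4:1
Op 7: write(P0, v1, 181). refcount(pp1)=3>1 -> COPY to pp5. 6 ppages; refcounts: pp0:2 pp1:2 pp2:2 pp3:1 pp4:1 pp5:1
Op 8: fork(P2) -> P3. 6 ppages; refcounts: pp0:3 pp1:3 pp2:3 pp3:1 pp4:1 pp5:1

Answer: 6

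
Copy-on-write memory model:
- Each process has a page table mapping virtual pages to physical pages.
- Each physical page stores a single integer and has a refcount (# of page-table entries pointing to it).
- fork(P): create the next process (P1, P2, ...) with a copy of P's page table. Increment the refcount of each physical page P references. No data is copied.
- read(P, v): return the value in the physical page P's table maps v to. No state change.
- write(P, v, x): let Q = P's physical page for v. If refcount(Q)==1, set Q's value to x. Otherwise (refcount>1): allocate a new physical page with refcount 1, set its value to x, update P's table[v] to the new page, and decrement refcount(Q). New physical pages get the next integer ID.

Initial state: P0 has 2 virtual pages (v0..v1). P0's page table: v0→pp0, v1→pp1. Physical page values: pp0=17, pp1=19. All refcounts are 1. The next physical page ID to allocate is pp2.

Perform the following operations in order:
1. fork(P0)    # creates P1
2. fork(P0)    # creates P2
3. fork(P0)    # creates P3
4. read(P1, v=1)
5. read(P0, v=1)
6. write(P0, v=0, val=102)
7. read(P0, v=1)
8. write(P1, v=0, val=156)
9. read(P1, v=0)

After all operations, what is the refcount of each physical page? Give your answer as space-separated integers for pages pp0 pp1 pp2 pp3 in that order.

Answer: 2 4 1 1

Derivation:
Op 1: fork(P0) -> P1. 2 ppages; refcounts: pp0:2 pp1:2
Op 2: fork(P0) -> P2. 2 ppages; refcounts: pp0:3 pp1:3
Op 3: fork(P0) -> P3. 2 ppages; refcounts: pp0:4 pp1:4
Op 4: read(P1, v1) -> 19. No state change.
Op 5: read(P0, v1) -> 19. No state change.
Op 6: write(P0, v0, 102). refcount(pp0)=4>1 -> COPY to pp2. 3 ppages; refcounts: pp0:3 pp1:4 pp2:1
Op 7: read(P0, v1) -> 19. No state change.
Op 8: write(P1, v0, 156). refcount(pp0)=3>1 -> COPY to pp3. 4 ppages; refcounts: pp0:2 pp1:4 pp2:1 pp3:1
Op 9: read(P1, v0) -> 156. No state change.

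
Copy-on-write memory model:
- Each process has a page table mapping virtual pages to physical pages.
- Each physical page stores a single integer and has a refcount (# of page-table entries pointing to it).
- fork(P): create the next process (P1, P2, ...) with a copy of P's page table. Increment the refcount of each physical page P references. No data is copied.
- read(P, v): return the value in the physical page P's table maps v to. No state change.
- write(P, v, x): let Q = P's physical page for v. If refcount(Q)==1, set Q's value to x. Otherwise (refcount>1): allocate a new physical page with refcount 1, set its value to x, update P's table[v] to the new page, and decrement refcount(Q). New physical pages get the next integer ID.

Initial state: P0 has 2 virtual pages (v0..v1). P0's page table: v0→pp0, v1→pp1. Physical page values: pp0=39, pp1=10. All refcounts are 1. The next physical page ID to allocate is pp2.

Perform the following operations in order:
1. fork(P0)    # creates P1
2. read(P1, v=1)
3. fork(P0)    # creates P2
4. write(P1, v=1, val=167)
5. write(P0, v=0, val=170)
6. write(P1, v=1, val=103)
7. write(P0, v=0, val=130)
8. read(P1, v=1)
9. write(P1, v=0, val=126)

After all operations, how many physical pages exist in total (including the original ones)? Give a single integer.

Answer: 5

Derivation:
Op 1: fork(P0) -> P1. 2 ppages; refcounts: pp0:2 pp1:2
Op 2: read(P1, v1) -> 10. No state change.
Op 3: fork(P0) -> P2. 2 ppages; refcounts: pp0:3 pp1:3
Op 4: write(P1, v1, 167). refcount(pp1)=3>1 -> COPY to pp2. 3 ppages; refcounts: pp0:3 pp1:2 pp2:1
Op 5: write(P0, v0, 170). refcount(pp0)=3>1 -> COPY to pp3. 4 ppages; refcounts: pp0:2 pp1:2 pp2:1 pp3:1
Op 6: write(P1, v1, 103). refcount(pp2)=1 -> write in place. 4 ppages; refcounts: pp0:2 pp1:2 pp2:1 pp3:1
Op 7: write(P0, v0, 130). refcount(pp3)=1 -> write in place. 4 ppages; refcounts: pp0:2 pp1:2 pp2:1 pp3:1
Op 8: read(P1, v1) -> 103. No state change.
Op 9: write(P1, v0, 126). refcount(pp0)=2>1 -> COPY to pp4. 5 ppages; refcounts: pp0:1 pp1:2 pp2:1 pp3:1 pp4:1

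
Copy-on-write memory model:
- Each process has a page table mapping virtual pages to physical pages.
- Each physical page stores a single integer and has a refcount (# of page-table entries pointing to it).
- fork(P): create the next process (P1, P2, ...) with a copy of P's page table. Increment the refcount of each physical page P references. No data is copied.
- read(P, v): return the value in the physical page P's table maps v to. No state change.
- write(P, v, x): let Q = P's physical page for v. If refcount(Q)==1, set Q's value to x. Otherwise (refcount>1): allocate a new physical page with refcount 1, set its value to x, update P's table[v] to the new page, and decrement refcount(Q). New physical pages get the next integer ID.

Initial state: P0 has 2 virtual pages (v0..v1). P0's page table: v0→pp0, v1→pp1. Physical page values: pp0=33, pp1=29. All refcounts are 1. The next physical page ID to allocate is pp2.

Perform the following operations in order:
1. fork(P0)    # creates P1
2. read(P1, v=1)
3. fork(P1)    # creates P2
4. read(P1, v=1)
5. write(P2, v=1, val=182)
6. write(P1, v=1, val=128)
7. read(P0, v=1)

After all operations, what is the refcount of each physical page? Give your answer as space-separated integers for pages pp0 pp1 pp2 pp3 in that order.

Answer: 3 1 1 1

Derivation:
Op 1: fork(P0) -> P1. 2 ppages; refcounts: pp0:2 pp1:2
Op 2: read(P1, v1) -> 29. No state change.
Op 3: fork(P1) -> P2. 2 ppages; refcounts: pp0:3 pp1:3
Op 4: read(P1, v1) -> 29. No state change.
Op 5: write(P2, v1, 182). refcount(pp1)=3>1 -> COPY to pp2. 3 ppages; refcounts: pp0:3 pp1:2 pp2:1
Op 6: write(P1, v1, 128). refcount(pp1)=2>1 -> COPY to pp3. 4 ppages; refcounts: pp0:3 pp1:1 pp2:1 pp3:1
Op 7: read(P0, v1) -> 29. No state change.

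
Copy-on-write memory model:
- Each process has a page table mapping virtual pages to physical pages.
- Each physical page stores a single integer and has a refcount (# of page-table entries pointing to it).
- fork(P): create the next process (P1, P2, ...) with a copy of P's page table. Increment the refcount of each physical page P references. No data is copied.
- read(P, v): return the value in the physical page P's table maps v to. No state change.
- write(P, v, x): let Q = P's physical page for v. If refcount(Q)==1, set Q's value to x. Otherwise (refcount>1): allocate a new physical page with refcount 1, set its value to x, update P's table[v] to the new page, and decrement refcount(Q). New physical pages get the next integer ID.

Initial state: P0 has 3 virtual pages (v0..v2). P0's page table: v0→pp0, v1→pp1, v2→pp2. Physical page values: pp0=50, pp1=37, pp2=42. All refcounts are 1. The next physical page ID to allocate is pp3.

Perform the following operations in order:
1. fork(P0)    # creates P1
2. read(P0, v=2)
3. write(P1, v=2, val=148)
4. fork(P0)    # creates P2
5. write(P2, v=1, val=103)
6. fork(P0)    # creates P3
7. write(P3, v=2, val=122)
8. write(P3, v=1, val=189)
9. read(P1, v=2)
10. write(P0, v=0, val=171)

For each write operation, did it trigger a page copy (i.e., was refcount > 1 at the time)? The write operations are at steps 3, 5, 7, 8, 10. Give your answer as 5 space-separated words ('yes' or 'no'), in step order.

Op 1: fork(P0) -> P1. 3 ppages; refcounts: pp0:2 pp1:2 pp2:2
Op 2: read(P0, v2) -> 42. No state change.
Op 3: write(P1, v2, 148). refcount(pp2)=2>1 -> COPY to pp3. 4 ppages; refcounts: pp0:2 pp1:2 pp2:1 pp3:1
Op 4: fork(P0) -> P2. 4 ppages; refcounts: pp0:3 pp1:3 pp2:2 pp3:1
Op 5: write(P2, v1, 103). refcount(pp1)=3>1 -> COPY to pp4. 5 ppages; refcounts: pp0:3 pp1:2 pp2:2 pp3:1 pp4:1
Op 6: fork(P0) -> P3. 5 ppages; refcounts: pp0:4 pp1:3 pp2:3 pp3:1 pp4:1
Op 7: write(P3, v2, 122). refcount(pp2)=3>1 -> COPY to pp5. 6 ppages; refcounts: pp0:4 pp1:3 pp2:2 pp3:1 pp4:1 pp5:1
Op 8: write(P3, v1, 189). refcount(pp1)=3>1 -> COPY to pp6. 7 ppages; refcounts: pp0:4 pp1:2 pp2:2 pp3:1 pp4:1 pp5:1 pp6:1
Op 9: read(P1, v2) -> 148. No state change.
Op 10: write(P0, v0, 171). refcount(pp0)=4>1 -> COPY to pp7. 8 ppages; refcounts: pp0:3 pp1:2 pp2:2 pp3:1 pp4:1 pp5:1 pp6:1 pp7:1

yes yes yes yes yes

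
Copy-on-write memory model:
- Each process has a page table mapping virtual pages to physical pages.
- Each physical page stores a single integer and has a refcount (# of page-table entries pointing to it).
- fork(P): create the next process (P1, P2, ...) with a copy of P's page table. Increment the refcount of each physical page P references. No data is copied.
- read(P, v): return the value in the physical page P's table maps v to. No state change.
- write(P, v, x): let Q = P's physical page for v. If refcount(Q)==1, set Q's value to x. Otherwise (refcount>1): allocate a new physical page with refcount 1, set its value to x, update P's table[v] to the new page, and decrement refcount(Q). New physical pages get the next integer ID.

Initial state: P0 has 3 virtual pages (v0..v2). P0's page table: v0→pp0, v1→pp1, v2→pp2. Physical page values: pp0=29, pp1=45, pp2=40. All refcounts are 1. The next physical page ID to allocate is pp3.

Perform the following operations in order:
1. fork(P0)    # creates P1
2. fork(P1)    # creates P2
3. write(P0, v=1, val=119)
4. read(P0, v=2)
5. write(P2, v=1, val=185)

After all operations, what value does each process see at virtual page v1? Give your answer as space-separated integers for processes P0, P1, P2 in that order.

Answer: 119 45 185

Derivation:
Op 1: fork(P0) -> P1. 3 ppages; refcounts: pp0:2 pp1:2 pp2:2
Op 2: fork(P1) -> P2. 3 ppages; refcounts: pp0:3 pp1:3 pp2:3
Op 3: write(P0, v1, 119). refcount(pp1)=3>1 -> COPY to pp3. 4 ppages; refcounts: pp0:3 pp1:2 pp2:3 pp3:1
Op 4: read(P0, v2) -> 40. No state change.
Op 5: write(P2, v1, 185). refcount(pp1)=2>1 -> COPY to pp4. 5 ppages; refcounts: pp0:3 pp1:1 pp2:3 pp3:1 pp4:1
P0: v1 -> pp3 = 119
P1: v1 -> pp1 = 45
P2: v1 -> pp4 = 185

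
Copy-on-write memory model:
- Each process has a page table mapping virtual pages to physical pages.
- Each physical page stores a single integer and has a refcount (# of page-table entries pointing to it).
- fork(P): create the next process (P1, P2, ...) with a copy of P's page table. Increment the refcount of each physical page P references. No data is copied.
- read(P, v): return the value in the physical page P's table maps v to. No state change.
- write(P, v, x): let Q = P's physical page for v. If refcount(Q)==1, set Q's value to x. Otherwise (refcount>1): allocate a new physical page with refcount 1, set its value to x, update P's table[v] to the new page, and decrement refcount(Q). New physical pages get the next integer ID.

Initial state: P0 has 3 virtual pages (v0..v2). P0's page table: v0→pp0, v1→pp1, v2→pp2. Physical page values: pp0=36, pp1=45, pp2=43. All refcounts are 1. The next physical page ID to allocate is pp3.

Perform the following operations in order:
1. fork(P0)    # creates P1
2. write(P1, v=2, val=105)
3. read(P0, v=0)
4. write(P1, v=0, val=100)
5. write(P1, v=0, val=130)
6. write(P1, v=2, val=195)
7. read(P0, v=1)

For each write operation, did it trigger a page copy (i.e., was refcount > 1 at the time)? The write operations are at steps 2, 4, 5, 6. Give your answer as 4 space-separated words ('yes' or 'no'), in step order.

Op 1: fork(P0) -> P1. 3 ppages; refcounts: pp0:2 pp1:2 pp2:2
Op 2: write(P1, v2, 105). refcount(pp2)=2>1 -> COPY to pp3. 4 ppages; refcounts: pp0:2 pp1:2 pp2:1 pp3:1
Op 3: read(P0, v0) -> 36. No state change.
Op 4: write(P1, v0, 100). refcount(pp0)=2>1 -> COPY to pp4. 5 ppages; refcounts: pp0:1 pp1:2 pp2:1 pp3:1 pp4:1
Op 5: write(P1, v0, 130). refcount(pp4)=1 -> write in place. 5 ppages; refcounts: pp0:1 pp1:2 pp2:1 pp3:1 pp4:1
Op 6: write(P1, v2, 195). refcount(pp3)=1 -> write in place. 5 ppages; refcounts: pp0:1 pp1:2 pp2:1 pp3:1 pp4:1
Op 7: read(P0, v1) -> 45. No state change.

yes yes no no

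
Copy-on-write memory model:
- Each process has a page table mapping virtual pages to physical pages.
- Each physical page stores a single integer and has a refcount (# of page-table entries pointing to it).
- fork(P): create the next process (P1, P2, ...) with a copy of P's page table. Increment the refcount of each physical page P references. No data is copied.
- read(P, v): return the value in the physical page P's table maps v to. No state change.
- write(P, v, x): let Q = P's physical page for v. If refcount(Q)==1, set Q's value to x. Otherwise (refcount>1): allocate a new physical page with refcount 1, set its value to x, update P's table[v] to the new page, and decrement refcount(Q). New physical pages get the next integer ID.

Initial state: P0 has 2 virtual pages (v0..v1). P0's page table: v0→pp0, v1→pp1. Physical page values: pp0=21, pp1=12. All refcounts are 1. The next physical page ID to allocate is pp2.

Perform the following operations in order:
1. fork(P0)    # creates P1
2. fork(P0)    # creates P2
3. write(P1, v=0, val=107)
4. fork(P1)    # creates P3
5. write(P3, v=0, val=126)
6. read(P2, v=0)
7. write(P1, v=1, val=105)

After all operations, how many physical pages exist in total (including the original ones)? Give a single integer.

Answer: 5

Derivation:
Op 1: fork(P0) -> P1. 2 ppages; refcounts: pp0:2 pp1:2
Op 2: fork(P0) -> P2. 2 ppages; refcounts: pp0:3 pp1:3
Op 3: write(P1, v0, 107). refcount(pp0)=3>1 -> COPY to pp2. 3 ppages; refcounts: pp0:2 pp1:3 pp2:1
Op 4: fork(P1) -> P3. 3 ppages; refcounts: pp0:2 pp1:4 pp2:2
Op 5: write(P3, v0, 126). refcount(pp2)=2>1 -> COPY to pp3. 4 ppages; refcounts: pp0:2 pp1:4 pp2:1 pp3:1
Op 6: read(P2, v0) -> 21. No state change.
Op 7: write(P1, v1, 105). refcount(pp1)=4>1 -> COPY to pp4. 5 ppages; refcounts: pp0:2 pp1:3 pp2:1 pp3:1 pp4:1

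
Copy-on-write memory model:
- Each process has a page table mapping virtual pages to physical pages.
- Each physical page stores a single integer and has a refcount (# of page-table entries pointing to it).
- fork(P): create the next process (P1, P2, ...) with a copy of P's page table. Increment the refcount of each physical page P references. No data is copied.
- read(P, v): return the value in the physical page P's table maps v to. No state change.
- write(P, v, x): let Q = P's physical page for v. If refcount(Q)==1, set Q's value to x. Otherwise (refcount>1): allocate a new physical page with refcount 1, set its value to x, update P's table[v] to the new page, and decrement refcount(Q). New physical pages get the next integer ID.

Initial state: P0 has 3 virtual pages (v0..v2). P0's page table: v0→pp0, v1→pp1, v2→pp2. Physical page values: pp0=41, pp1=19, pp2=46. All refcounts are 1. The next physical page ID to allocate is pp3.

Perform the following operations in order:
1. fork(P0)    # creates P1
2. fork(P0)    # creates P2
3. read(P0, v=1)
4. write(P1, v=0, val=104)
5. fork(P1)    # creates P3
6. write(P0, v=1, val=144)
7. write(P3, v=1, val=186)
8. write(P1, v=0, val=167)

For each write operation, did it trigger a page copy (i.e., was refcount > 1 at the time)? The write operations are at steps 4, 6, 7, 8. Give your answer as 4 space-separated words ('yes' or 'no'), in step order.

Op 1: fork(P0) -> P1. 3 ppages; refcounts: pp0:2 pp1:2 pp2:2
Op 2: fork(P0) -> P2. 3 ppages; refcounts: pp0:3 pp1:3 pp2:3
Op 3: read(P0, v1) -> 19. No state change.
Op 4: write(P1, v0, 104). refcount(pp0)=3>1 -> COPY to pp3. 4 ppages; refcounts: pp0:2 pp1:3 pp2:3 pp3:1
Op 5: fork(P1) -> P3. 4 ppages; refcounts: pp0:2 pp1:4 pp2:4 pp3:2
Op 6: write(P0, v1, 144). refcount(pp1)=4>1 -> COPY to pp4. 5 ppages; refcounts: pp0:2 pp1:3 pp2:4 pp3:2 pp4:1
Op 7: write(P3, v1, 186). refcount(pp1)=3>1 -> COPY to pp5. 6 ppages; refcounts: pp0:2 pp1:2 pp2:4 pp3:2 pp4:1 pp5:1
Op 8: write(P1, v0, 167). refcount(pp3)=2>1 -> COPY to pp6. 7 ppages; refcounts: pp0:2 pp1:2 pp2:4 pp3:1 pp4:1 pp5:1 pp6:1

yes yes yes yes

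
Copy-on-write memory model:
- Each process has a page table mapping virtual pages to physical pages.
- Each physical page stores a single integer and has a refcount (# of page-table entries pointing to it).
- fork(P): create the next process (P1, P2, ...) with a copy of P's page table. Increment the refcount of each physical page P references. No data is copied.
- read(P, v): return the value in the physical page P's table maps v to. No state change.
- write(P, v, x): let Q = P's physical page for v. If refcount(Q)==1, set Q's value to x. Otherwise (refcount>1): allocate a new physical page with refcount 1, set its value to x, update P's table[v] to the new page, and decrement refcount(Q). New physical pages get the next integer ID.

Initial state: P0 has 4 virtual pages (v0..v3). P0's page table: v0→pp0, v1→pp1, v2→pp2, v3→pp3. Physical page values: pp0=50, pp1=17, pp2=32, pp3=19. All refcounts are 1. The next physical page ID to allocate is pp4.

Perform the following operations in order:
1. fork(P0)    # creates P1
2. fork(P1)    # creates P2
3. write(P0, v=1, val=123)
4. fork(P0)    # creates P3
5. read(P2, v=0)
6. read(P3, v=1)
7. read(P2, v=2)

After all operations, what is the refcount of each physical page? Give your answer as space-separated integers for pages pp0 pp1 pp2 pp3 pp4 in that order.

Answer: 4 2 4 4 2

Derivation:
Op 1: fork(P0) -> P1. 4 ppages; refcounts: pp0:2 pp1:2 pp2:2 pp3:2
Op 2: fork(P1) -> P2. 4 ppages; refcounts: pp0:3 pp1:3 pp2:3 pp3:3
Op 3: write(P0, v1, 123). refcount(pp1)=3>1 -> COPY to pp4. 5 ppages; refcounts: pp0:3 pp1:2 pp2:3 pp3:3 pp4:1
Op 4: fork(P0) -> P3. 5 ppages; refcounts: pp0:4 pp1:2 pp2:4 pp3:4 pp4:2
Op 5: read(P2, v0) -> 50. No state change.
Op 6: read(P3, v1) -> 123. No state change.
Op 7: read(P2, v2) -> 32. No state change.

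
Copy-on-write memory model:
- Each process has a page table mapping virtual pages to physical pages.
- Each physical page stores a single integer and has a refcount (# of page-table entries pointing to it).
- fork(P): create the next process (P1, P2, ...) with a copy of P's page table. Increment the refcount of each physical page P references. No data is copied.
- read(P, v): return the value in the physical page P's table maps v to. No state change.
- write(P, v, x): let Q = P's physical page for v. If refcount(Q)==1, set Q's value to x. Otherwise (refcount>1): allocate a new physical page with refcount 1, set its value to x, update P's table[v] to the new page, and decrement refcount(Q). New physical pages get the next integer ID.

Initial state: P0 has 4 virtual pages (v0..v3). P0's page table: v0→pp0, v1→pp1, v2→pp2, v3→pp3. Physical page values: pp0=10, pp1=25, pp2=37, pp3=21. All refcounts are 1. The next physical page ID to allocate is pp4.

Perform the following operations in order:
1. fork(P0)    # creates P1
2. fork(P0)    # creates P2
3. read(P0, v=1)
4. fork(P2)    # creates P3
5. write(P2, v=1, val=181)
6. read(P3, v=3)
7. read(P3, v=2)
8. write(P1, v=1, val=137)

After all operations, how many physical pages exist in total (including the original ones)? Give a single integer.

Answer: 6

Derivation:
Op 1: fork(P0) -> P1. 4 ppages; refcounts: pp0:2 pp1:2 pp2:2 pp3:2
Op 2: fork(P0) -> P2. 4 ppages; refcounts: pp0:3 pp1:3 pp2:3 pp3:3
Op 3: read(P0, v1) -> 25. No state change.
Op 4: fork(P2) -> P3. 4 ppages; refcounts: pp0:4 pp1:4 pp2:4 pp3:4
Op 5: write(P2, v1, 181). refcount(pp1)=4>1 -> COPY to pp4. 5 ppages; refcounts: pp0:4 pp1:3 pp2:4 pp3:4 pp4:1
Op 6: read(P3, v3) -> 21. No state change.
Op 7: read(P3, v2) -> 37. No state change.
Op 8: write(P1, v1, 137). refcount(pp1)=3>1 -> COPY to pp5. 6 ppages; refcounts: pp0:4 pp1:2 pp2:4 pp3:4 pp4:1 pp5:1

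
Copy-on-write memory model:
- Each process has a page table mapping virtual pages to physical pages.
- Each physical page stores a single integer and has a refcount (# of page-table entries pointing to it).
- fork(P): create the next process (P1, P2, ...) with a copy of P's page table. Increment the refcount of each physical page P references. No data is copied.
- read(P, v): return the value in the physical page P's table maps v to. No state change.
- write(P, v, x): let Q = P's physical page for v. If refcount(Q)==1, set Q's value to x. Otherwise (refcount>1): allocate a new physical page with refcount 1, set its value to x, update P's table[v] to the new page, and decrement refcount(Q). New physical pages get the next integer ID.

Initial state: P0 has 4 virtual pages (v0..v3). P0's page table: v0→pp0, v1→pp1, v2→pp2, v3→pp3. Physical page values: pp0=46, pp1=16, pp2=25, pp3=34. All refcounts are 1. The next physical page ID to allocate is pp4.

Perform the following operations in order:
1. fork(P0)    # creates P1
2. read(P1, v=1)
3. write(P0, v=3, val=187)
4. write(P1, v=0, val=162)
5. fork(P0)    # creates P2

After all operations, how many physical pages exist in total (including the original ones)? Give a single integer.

Answer: 6

Derivation:
Op 1: fork(P0) -> P1. 4 ppages; refcounts: pp0:2 pp1:2 pp2:2 pp3:2
Op 2: read(P1, v1) -> 16. No state change.
Op 3: write(P0, v3, 187). refcount(pp3)=2>1 -> COPY to pp4. 5 ppages; refcounts: pp0:2 pp1:2 pp2:2 pp3:1 pp4:1
Op 4: write(P1, v0, 162). refcount(pp0)=2>1 -> COPY to pp5. 6 ppages; refcounts: pp0:1 pp1:2 pp2:2 pp3:1 pp4:1 pp5:1
Op 5: fork(P0) -> P2. 6 ppages; refcounts: pp0:2 pp1:3 pp2:3 pp3:1 pp4:2 pp5:1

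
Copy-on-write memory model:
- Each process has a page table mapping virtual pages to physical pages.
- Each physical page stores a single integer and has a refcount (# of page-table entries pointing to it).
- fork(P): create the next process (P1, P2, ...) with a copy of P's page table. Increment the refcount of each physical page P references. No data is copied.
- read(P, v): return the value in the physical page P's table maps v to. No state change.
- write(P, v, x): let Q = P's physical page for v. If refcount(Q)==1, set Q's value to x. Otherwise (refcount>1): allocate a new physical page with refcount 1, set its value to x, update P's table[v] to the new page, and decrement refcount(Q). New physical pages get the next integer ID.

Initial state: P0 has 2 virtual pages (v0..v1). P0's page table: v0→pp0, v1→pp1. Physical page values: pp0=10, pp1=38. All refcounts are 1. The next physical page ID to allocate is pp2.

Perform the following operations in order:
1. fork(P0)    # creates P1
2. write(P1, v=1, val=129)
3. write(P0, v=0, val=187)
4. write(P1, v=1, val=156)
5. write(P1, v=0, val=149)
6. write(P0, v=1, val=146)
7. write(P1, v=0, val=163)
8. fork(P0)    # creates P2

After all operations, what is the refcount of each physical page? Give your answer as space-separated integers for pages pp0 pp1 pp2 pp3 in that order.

Answer: 1 2 1 2

Derivation:
Op 1: fork(P0) -> P1. 2 ppages; refcounts: pp0:2 pp1:2
Op 2: write(P1, v1, 129). refcount(pp1)=2>1 -> COPY to pp2. 3 ppages; refcounts: pp0:2 pp1:1 pp2:1
Op 3: write(P0, v0, 187). refcount(pp0)=2>1 -> COPY to pp3. 4 ppages; refcounts: pp0:1 pp1:1 pp2:1 pp3:1
Op 4: write(P1, v1, 156). refcount(pp2)=1 -> write in place. 4 ppages; refcounts: pp0:1 pp1:1 pp2:1 pp3:1
Op 5: write(P1, v0, 149). refcount(pp0)=1 -> write in place. 4 ppages; refcounts: pp0:1 pp1:1 pp2:1 pp3:1
Op 6: write(P0, v1, 146). refcount(pp1)=1 -> write in place. 4 ppages; refcounts: pp0:1 pp1:1 pp2:1 pp3:1
Op 7: write(P1, v0, 163). refcount(pp0)=1 -> write in place. 4 ppages; refcounts: pp0:1 pp1:1 pp2:1 pp3:1
Op 8: fork(P0) -> P2. 4 ppages; refcounts: pp0:1 pp1:2 pp2:1 pp3:2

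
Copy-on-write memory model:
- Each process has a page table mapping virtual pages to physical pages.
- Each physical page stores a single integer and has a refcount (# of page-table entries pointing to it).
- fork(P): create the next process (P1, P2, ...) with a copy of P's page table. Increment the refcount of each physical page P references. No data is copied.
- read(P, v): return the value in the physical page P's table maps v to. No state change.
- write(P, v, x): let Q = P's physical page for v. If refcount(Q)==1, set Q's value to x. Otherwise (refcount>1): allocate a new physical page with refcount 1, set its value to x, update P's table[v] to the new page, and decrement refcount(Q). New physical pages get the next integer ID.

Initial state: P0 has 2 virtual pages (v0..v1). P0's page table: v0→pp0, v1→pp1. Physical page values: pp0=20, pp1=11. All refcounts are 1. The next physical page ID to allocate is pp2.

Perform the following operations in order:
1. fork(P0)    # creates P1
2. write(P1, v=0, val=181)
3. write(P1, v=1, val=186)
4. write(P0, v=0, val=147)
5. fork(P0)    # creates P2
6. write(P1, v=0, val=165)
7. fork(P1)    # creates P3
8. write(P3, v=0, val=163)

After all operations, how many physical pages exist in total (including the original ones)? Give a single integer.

Answer: 5

Derivation:
Op 1: fork(P0) -> P1. 2 ppages; refcounts: pp0:2 pp1:2
Op 2: write(P1, v0, 181). refcount(pp0)=2>1 -> COPY to pp2. 3 ppages; refcounts: pp0:1 pp1:2 pp2:1
Op 3: write(P1, v1, 186). refcount(pp1)=2>1 -> COPY to pp3. 4 ppages; refcounts: pp0:1 pp1:1 pp2:1 pp3:1
Op 4: write(P0, v0, 147). refcount(pp0)=1 -> write in place. 4 ppages; refcounts: pp0:1 pp1:1 pp2:1 pp3:1
Op 5: fork(P0) -> P2. 4 ppages; refcounts: pp0:2 pp1:2 pp2:1 pp3:1
Op 6: write(P1, v0, 165). refcount(pp2)=1 -> write in place. 4 ppages; refcounts: pp0:2 pp1:2 pp2:1 pp3:1
Op 7: fork(P1) -> P3. 4 ppages; refcounts: pp0:2 pp1:2 pp2:2 pp3:2
Op 8: write(P3, v0, 163). refcount(pp2)=2>1 -> COPY to pp4. 5 ppages; refcounts: pp0:2 pp1:2 pp2:1 pp3:2 pp4:1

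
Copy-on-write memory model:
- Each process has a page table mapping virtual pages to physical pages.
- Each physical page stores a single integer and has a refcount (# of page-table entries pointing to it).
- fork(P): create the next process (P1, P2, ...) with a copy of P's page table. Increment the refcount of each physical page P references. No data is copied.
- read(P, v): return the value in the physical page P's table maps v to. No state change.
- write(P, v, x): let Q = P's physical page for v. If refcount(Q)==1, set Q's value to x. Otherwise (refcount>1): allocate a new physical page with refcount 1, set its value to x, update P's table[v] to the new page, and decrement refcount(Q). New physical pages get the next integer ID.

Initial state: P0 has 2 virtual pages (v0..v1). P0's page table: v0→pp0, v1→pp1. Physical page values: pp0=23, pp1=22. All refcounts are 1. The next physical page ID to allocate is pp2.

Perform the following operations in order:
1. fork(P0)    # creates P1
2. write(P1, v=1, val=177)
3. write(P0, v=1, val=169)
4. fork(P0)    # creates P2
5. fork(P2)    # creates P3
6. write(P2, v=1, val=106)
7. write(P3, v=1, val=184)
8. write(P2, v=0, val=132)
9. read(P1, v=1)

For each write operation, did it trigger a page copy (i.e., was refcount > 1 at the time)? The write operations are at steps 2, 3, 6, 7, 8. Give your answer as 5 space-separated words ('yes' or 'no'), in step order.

Op 1: fork(P0) -> P1. 2 ppages; refcounts: pp0:2 pp1:2
Op 2: write(P1, v1, 177). refcount(pp1)=2>1 -> COPY to pp2. 3 ppages; refcounts: pp0:2 pp1:1 pp2:1
Op 3: write(P0, v1, 169). refcount(pp1)=1 -> write in place. 3 ppages; refcounts: pp0:2 pp1:1 pp2:1
Op 4: fork(P0) -> P2. 3 ppages; refcounts: pp0:3 pp1:2 pp2:1
Op 5: fork(P2) -> P3. 3 ppages; refcounts: pp0:4 pp1:3 pp2:1
Op 6: write(P2, v1, 106). refcount(pp1)=3>1 -> COPY to pp3. 4 ppages; refcounts: pp0:4 pp1:2 pp2:1 pp3:1
Op 7: write(P3, v1, 184). refcount(pp1)=2>1 -> COPY to pp4. 5 ppages; refcounts: pp0:4 pp1:1 pp2:1 pp3:1 pp4:1
Op 8: write(P2, v0, 132). refcount(pp0)=4>1 -> COPY to pp5. 6 ppages; refcounts: pp0:3 pp1:1 pp2:1 pp3:1 pp4:1 pp5:1
Op 9: read(P1, v1) -> 177. No state change.

yes no yes yes yes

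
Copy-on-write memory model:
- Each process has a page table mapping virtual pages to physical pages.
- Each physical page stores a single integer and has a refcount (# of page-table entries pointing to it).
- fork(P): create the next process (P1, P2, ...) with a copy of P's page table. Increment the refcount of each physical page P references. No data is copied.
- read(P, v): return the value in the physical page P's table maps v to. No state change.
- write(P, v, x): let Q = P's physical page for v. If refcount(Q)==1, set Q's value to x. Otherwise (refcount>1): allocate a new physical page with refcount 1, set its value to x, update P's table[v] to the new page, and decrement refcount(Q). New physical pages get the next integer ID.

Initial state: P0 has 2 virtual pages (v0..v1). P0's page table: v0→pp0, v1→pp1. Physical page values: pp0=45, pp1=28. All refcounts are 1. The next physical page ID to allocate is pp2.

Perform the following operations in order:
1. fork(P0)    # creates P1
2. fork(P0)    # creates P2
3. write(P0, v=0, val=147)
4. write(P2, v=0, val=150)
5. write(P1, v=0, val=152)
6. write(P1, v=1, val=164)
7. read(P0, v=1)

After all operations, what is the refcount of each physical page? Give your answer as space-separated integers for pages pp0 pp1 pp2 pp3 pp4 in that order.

Answer: 1 2 1 1 1

Derivation:
Op 1: fork(P0) -> P1. 2 ppages; refcounts: pp0:2 pp1:2
Op 2: fork(P0) -> P2. 2 ppages; refcounts: pp0:3 pp1:3
Op 3: write(P0, v0, 147). refcount(pp0)=3>1 -> COPY to pp2. 3 ppages; refcounts: pp0:2 pp1:3 pp2:1
Op 4: write(P2, v0, 150). refcount(pp0)=2>1 -> COPY to pp3. 4 ppages; refcounts: pp0:1 pp1:3 pp2:1 pp3:1
Op 5: write(P1, v0, 152). refcount(pp0)=1 -> write in place. 4 ppages; refcounts: pp0:1 pp1:3 pp2:1 pp3:1
Op 6: write(P1, v1, 164). refcount(pp1)=3>1 -> COPY to pp4. 5 ppages; refcounts: pp0:1 pp1:2 pp2:1 pp3:1 pp4:1
Op 7: read(P0, v1) -> 28. No state change.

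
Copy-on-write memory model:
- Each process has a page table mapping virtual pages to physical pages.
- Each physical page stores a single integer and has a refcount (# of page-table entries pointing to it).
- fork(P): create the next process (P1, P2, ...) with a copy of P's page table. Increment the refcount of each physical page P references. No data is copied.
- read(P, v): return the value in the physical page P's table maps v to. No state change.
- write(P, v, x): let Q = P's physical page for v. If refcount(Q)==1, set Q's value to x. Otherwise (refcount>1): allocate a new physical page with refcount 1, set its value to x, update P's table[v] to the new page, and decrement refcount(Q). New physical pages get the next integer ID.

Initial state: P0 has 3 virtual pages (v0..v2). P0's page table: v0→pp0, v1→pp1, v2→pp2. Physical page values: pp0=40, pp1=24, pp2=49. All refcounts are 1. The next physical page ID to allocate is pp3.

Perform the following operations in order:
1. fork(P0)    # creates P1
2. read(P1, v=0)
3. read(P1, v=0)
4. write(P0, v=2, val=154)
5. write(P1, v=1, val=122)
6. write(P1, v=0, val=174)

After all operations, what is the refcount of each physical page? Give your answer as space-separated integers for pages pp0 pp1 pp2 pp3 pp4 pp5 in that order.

Op 1: fork(P0) -> P1. 3 ppages; refcounts: pp0:2 pp1:2 pp2:2
Op 2: read(P1, v0) -> 40. No state change.
Op 3: read(P1, v0) -> 40. No state change.
Op 4: write(P0, v2, 154). refcount(pp2)=2>1 -> COPY to pp3. 4 ppages; refcounts: pp0:2 pp1:2 pp2:1 pp3:1
Op 5: write(P1, v1, 122). refcount(pp1)=2>1 -> COPY to pp4. 5 ppages; refcounts: pp0:2 pp1:1 pp2:1 pp3:1 pp4:1
Op 6: write(P1, v0, 174). refcount(pp0)=2>1 -> COPY to pp5. 6 ppages; refcounts: pp0:1 pp1:1 pp2:1 pp3:1 pp4:1 pp5:1

Answer: 1 1 1 1 1 1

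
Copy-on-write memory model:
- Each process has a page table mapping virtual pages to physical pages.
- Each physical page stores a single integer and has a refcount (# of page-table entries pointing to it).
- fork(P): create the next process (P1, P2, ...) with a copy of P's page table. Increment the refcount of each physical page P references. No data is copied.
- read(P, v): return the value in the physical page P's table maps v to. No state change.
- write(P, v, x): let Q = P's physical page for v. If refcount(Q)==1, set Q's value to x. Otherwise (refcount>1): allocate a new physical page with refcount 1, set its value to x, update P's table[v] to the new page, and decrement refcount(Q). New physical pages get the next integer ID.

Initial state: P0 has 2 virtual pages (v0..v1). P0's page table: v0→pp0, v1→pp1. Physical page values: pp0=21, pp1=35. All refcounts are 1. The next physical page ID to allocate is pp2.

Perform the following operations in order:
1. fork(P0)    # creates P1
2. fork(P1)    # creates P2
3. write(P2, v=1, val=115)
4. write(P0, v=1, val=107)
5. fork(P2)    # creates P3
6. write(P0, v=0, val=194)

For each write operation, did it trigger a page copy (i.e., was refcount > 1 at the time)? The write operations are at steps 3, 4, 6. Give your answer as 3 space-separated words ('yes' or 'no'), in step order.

Op 1: fork(P0) -> P1. 2 ppages; refcounts: pp0:2 pp1:2
Op 2: fork(P1) -> P2. 2 ppages; refcounts: pp0:3 pp1:3
Op 3: write(P2, v1, 115). refcount(pp1)=3>1 -> COPY to pp2. 3 ppages; refcounts: pp0:3 pp1:2 pp2:1
Op 4: write(P0, v1, 107). refcount(pp1)=2>1 -> COPY to pp3. 4 ppages; refcounts: pp0:3 pp1:1 pp2:1 pp3:1
Op 5: fork(P2) -> P3. 4 ppages; refcounts: pp0:4 pp1:1 pp2:2 pp3:1
Op 6: write(P0, v0, 194). refcount(pp0)=4>1 -> COPY to pp4. 5 ppages; refcounts: pp0:3 pp1:1 pp2:2 pp3:1 pp4:1

yes yes yes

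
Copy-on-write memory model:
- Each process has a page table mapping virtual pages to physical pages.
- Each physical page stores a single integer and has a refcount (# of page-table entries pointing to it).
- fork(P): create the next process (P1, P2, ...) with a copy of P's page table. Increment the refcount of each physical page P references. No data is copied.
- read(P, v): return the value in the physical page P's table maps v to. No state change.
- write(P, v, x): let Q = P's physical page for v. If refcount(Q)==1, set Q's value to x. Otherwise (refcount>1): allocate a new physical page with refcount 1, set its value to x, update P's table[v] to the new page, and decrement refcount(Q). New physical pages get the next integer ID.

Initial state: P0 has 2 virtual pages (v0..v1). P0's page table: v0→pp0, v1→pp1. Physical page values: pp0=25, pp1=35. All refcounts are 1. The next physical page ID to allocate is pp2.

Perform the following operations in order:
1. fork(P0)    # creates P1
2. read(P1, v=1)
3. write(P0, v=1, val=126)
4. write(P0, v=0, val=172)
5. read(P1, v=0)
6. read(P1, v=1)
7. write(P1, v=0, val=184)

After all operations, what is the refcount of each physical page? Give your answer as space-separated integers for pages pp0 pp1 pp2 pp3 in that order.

Answer: 1 1 1 1

Derivation:
Op 1: fork(P0) -> P1. 2 ppages; refcounts: pp0:2 pp1:2
Op 2: read(P1, v1) -> 35. No state change.
Op 3: write(P0, v1, 126). refcount(pp1)=2>1 -> COPY to pp2. 3 ppages; refcounts: pp0:2 pp1:1 pp2:1
Op 4: write(P0, v0, 172). refcount(pp0)=2>1 -> COPY to pp3. 4 ppages; refcounts: pp0:1 pp1:1 pp2:1 pp3:1
Op 5: read(P1, v0) -> 25. No state change.
Op 6: read(P1, v1) -> 35. No state change.
Op 7: write(P1, v0, 184). refcount(pp0)=1 -> write in place. 4 ppages; refcounts: pp0:1 pp1:1 pp2:1 pp3:1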